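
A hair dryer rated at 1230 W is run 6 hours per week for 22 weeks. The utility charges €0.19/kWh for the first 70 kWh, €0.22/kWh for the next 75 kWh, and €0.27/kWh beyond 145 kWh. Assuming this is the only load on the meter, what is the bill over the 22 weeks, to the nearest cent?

€34.49

Runtime = 6 h/week × 22 weeks = 132 h
Energy = 1.23 kW × 132 h = 162.36 kWh
Tier 1 (0–70 kWh): 70 × €0.19 = €13.3
Tier 2 (70–145 kWh): 75 × €0.22 = €16.5
Above 145 kWh: 17.36 × €0.27 = €4.6872
Bill = €34.49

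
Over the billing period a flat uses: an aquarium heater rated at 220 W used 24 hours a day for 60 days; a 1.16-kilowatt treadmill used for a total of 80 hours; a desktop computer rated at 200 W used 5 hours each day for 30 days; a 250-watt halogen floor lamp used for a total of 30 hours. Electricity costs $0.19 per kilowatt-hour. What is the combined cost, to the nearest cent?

aquarium heater: Runtime = 24 h × 60 = 1440 h
aquarium heater: 0.22 kW × 1440 h = 316.8 kWh
treadmill: 1.16 kW × 80 h = 92.8 kWh
desktop computer: Runtime = 5 h/day × 30 days = 150 h
desktop computer: 0.2 kW × 150 h = 30 kWh
halogen floor lamp: 0.25 kW × 30 h = 7.5 kWh
Total energy = 447.1 kWh
Cost = 447.1 × $0.19 = $84.95

$84.95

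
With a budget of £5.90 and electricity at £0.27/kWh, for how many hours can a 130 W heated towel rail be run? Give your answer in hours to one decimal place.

Energy available = £5.90 ÷ £0.27/kWh = 21.8519 kWh
Hours = 21.8519 kWh ÷ 0.13 kW = 168.1 h

168.1 h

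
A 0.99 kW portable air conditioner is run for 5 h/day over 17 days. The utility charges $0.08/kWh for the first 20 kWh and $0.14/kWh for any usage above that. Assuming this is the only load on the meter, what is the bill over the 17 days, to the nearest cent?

$10.58

Runtime = 5 h/day × 17 days = 85 h
Energy = 0.99 kW × 85 h = 84.15 kWh
Tier 1 (0–20 kWh): 20 × $0.08 = $1.6
Above 20 kWh: 64.15 × $0.14 = $8.981
Bill = $10.58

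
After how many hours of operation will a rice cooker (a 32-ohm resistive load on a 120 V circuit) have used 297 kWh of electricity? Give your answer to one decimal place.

Power = V²/R = 120²/32 = 450 W = 0.45 kW
Hours = 297 kWh ÷ 0.45 kW = 660.0 h

660.0 h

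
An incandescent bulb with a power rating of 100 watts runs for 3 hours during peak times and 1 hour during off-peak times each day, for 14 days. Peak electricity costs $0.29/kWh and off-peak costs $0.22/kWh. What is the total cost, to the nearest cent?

Peak energy = 0.1 kW × 3 h × 14 = 4.2 kWh
Off-peak energy = 0.1 kW × 1 h × 14 = 1.4 kWh
Cost = 4.2 × $0.29 + 1.4 × $0.22 = $1.218 + $0.308 = $1.53

$1.53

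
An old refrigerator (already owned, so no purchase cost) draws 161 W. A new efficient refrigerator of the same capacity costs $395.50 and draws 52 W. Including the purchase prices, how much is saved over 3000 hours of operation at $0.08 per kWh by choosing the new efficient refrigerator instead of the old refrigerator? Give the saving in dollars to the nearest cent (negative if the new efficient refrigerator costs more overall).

-$369.34

old refrigerator: $0.00 + (161/1000) kW × 3000 h × $0.08 = $0.00 + $38.64 = $38.64
new efficient refrigerator: $395.50 + (52/1000) kW × 3000 h × $0.08 = $395.50 + $12.48 = $407.98
Saving = $38.64 − $407.98 = −$369.34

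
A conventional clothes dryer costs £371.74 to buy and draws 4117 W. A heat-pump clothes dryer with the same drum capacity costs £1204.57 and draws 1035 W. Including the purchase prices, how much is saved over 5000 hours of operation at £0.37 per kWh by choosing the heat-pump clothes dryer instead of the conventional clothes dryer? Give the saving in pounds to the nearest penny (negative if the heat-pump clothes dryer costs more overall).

£4868.87

conventional clothes dryer: £371.74 + (4117/1000) kW × 5000 h × £0.37 = £371.74 + £7616.45 = £7988.19
heat-pump clothes dryer: £1204.57 + (1035/1000) kW × 5000 h × £0.37 = £1204.57 + £1914.75 = £3119.32
Saving = £7988.19 − £3119.32 = £4868.87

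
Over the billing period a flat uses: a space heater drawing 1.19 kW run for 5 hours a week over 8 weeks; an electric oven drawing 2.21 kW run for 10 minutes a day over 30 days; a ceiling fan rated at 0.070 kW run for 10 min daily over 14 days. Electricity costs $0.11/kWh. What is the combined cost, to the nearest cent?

$6.47

space heater: Runtime = 5 h/week × 8 weeks = 40 h
space heater: 1.19 kW × 40 h = 47.6 kWh
electric oven: Runtime = 10 min × 30 = 300 min = 5 h
electric oven: 2.21 kW × 5 h = 11.05 kWh
ceiling fan: Runtime = 10 min × 14 = 140 min = 2.333333… h
ceiling fan: 0.07 kW × 2.333333… h = 0.163333… kWh
Total energy = 58.813333… kWh
Cost = 58.813333… × $0.11 = $6.47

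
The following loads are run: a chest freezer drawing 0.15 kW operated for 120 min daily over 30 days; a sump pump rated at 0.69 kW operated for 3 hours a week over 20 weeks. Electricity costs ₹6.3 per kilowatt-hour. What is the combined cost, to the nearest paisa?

chest freezer: Runtime = 120 min × 30 = 3600 min = 60 h
chest freezer: 0.15 kW × 60 h = 9 kWh
sump pump: Runtime = 3 h/week × 20 weeks = 60 h
sump pump: 0.69 kW × 60 h = 41.4 kWh
Total energy = 50.4 kWh
Cost = 50.4 × ₹6.3 = ₹317.52

₹317.52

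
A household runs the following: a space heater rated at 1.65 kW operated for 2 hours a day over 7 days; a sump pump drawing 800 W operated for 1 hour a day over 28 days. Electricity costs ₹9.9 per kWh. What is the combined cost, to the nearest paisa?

space heater: Runtime = 2 h/day × 7 days = 14 h
space heater: 1.65 kW × 14 h = 23.1 kWh
sump pump: Runtime = 1 h/day × 28 days = 28 h
sump pump: 0.8 kW × 28 h = 22.4 kWh
Total energy = 45.5 kWh
Cost = 45.5 × ₹9.9 = ₹450.45

₹450.45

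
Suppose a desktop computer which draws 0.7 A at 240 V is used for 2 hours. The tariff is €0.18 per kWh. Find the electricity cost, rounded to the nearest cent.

Power = 0.7 A × 240 V = 168 W = 0.168 kW
Energy = 0.168 kW × 2 h = 0.336 kWh
Cost = 0.336 kWh × €0.18/kWh = €0.06

€0.06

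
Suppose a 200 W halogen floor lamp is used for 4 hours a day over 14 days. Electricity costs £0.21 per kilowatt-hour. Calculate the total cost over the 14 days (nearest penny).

Runtime = 4 h/day × 14 days = 56 h
Energy = 0.2 kW × 56 h = 11.2 kWh
Cost = 11.2 kWh × £0.21/kWh = £2.35

£2.35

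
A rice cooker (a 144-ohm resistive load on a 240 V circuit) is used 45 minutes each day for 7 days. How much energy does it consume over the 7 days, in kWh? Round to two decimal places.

Power = V²/R = 240²/144 = 400 W = 0.4 kW
Runtime = 45 min × 7 = 315 min = 5.25 h
Energy = 0.4 kW × 5.25 h = 2.1 kWh

2.10 kWh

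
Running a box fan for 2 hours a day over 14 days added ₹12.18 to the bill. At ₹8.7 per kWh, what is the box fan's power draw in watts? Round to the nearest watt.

Energy = ₹12.18 ÷ ₹8.7/kWh = 1.4 kWh
Runtime = 2 h/day × 14 days = 28 h
Power = 1.4 kWh ÷ 28 h = 0.05 kW = 50 W

50 W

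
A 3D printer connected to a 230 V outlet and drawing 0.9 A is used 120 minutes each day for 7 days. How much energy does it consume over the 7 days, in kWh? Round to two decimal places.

2.90 kWh

Power = 0.9 A × 230 V = 207 W = 0.207 kW
Runtime = 120 min × 7 = 840 min = 14 h
Energy = 0.207 kW × 14 h = 2.898 kWh ≈ 2.90 kWh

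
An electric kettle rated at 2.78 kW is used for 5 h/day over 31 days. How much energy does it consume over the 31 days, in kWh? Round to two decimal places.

Runtime = 5 h/day × 31 days = 155 h
Energy = 2.78 kW × 155 h = 430.9 kWh

430.90 kWh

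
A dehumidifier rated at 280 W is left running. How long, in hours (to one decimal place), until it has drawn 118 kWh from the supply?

Hours = 118 kWh ÷ 0.28 kW = 421.4 h

421.4 h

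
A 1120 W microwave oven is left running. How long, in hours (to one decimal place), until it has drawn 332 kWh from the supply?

Hours = 332 kWh ÷ 1.12 kW = 296.4 h

296.4 h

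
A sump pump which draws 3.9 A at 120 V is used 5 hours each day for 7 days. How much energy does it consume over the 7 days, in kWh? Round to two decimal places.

Power = 3.9 A × 120 V = 468 W = 0.468 kW
Runtime = 5 h/day × 7 days = 35 h
Energy = 0.468 kW × 35 h = 16.38 kWh

16.38 kWh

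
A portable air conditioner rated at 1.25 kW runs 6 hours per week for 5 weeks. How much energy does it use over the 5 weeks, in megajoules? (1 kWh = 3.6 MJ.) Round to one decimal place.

135.0 MJ

Runtime = 6 h/week × 5 weeks = 30 h
Energy = 1.25 kW × 30 h = 37.5 kWh
= 37.5 × 3.6 MJ = 135.0 MJ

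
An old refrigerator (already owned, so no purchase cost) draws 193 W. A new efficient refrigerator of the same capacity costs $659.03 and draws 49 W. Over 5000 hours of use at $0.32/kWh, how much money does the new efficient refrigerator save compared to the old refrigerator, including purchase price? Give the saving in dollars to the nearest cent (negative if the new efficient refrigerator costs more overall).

-$428.63

old refrigerator: $0.00 + (193/1000) kW × 5000 h × $0.32 = $0.00 + $308.8 = $308.8
new efficient refrigerator: $659.03 + (49/1000) kW × 5000 h × $0.32 = $659.03 + $78.4 = $737.43
Saving = $308.8 − $737.43 = −$428.63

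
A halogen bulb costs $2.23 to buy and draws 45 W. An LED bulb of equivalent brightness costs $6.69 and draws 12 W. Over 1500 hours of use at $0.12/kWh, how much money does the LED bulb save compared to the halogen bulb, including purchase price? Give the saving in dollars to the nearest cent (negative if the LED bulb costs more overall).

$1.48

halogen bulb: $2.23 + (45/1000) kW × 1500 h × $0.12 = $2.23 + $8.1 = $10.33
LED bulb: $6.69 + (12/1000) kW × 1500 h × $0.12 = $6.69 + $2.16 = $8.85
Saving = $10.33 − $8.85 = $1.48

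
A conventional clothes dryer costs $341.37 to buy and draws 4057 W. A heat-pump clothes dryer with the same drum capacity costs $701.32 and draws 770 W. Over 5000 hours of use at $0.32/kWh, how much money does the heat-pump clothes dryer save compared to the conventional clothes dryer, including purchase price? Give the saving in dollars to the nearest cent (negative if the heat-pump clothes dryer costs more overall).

$4899.25

conventional clothes dryer: $341.37 + (4057/1000) kW × 5000 h × $0.32 = $341.37 + $6491.2 = $6832.57
heat-pump clothes dryer: $701.32 + (770/1000) kW × 5000 h × $0.32 = $701.32 + $1232 = $1933.32
Saving = $6832.57 − $1933.32 = $4899.25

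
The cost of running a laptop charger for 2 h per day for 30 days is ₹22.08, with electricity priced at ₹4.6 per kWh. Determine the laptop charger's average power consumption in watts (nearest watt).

Energy = ₹22.08 ÷ ₹4.6/kWh = 4.8 kWh
Runtime = 2 h/day × 30 days = 60 h
Power = 4.8 kWh ÷ 60 h = 0.08 kW = 80 W

80 W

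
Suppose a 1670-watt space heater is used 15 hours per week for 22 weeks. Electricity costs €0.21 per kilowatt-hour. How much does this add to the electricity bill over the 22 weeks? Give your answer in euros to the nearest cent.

Runtime = 15 h/week × 22 weeks = 330 h
Energy = 1.67 kW × 330 h = 551.1 kWh
Cost = 551.1 kWh × €0.21/kWh = €115.73

€115.73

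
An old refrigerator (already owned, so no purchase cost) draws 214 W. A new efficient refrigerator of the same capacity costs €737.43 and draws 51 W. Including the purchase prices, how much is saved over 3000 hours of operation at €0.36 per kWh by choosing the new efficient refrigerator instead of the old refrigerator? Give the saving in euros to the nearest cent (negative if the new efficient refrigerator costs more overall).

old refrigerator: €0.00 + (214/1000) kW × 3000 h × €0.36 = €0.00 + €231.12 = €231.12
new efficient refrigerator: €737.43 + (51/1000) kW × 3000 h × €0.36 = €737.43 + €55.08 = €792.51
Saving = €231.12 − €792.51 = −€561.39

-€561.39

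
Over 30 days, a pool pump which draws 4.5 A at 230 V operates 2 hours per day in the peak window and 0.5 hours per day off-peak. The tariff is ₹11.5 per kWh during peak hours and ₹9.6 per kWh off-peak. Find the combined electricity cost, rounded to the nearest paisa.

₹863.19

Power = 4.5 A × 230 V = 1035 W = 1.035 kW
Peak energy = 1.035 kW × 2 h × 30 = 62.1 kWh
Off-peak energy = 1.035 kW × 0.5 h × 30 = 15.525 kWh
Cost = 62.1 × ₹11.5 + 15.525 × ₹9.6 = ₹714.15 + ₹149.04 = ₹863.19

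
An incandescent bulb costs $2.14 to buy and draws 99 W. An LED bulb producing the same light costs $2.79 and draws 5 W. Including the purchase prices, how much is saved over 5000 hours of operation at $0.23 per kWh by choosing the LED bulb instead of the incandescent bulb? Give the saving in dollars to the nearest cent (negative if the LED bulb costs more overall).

$107.45

incandescent bulb: $2.14 + (99/1000) kW × 5000 h × $0.23 = $2.14 + $113.85 = $115.99
LED bulb: $2.79 + (5/1000) kW × 5000 h × $0.23 = $2.79 + $5.75 = $8.54
Saving = $115.99 − $8.54 = $107.45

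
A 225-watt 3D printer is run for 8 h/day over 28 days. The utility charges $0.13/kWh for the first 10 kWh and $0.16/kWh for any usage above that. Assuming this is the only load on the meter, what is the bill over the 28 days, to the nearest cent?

$7.76

Runtime = 8 h/day × 28 days = 224 h
Energy = 0.225 kW × 224 h = 50.4 kWh
Tier 1 (0–10 kWh): 10 × $0.13 = $1.3
Above 10 kWh: 40.4 × $0.16 = $6.464
Bill = $7.76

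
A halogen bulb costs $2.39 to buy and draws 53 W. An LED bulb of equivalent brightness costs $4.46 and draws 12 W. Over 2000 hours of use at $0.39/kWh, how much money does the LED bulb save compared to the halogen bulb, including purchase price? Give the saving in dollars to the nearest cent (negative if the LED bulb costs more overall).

$29.91

halogen bulb: $2.39 + (53/1000) kW × 2000 h × $0.39 = $2.39 + $41.34 = $43.73
LED bulb: $4.46 + (12/1000) kW × 2000 h × $0.39 = $4.46 + $9.36 = $13.82
Saving = $43.73 − $13.82 = $29.91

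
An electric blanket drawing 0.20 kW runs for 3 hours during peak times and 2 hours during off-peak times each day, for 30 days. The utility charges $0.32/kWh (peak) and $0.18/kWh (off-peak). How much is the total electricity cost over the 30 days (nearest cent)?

Peak energy = 0.2 kW × 3 h × 30 = 18 kWh
Off-peak energy = 0.2 kW × 2 h × 30 = 12 kWh
Cost = 18 × $0.32 + 12 × $0.18 = $5.76 + $2.16 = $7.92

$7.92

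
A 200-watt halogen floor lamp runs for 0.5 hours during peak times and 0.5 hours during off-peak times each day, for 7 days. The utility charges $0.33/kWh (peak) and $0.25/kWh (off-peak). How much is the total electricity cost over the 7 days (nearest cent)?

Peak energy = 0.2 kW × 0.5 h × 7 = 0.7 kWh
Off-peak energy = 0.2 kW × 0.5 h × 7 = 0.7 kWh
Cost = 0.7 × $0.33 + 0.7 × $0.25 = $0.231 + $0.175 = $0.41

$0.41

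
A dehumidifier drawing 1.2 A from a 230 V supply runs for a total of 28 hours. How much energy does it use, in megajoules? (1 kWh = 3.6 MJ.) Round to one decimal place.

27.8 MJ

Power = 1.2 A × 230 V = 276 W = 0.276 kW
Energy = 0.276 kW × 28 h = 7.728 kWh
= 7.728 × 3.6 MJ = 27.8 MJ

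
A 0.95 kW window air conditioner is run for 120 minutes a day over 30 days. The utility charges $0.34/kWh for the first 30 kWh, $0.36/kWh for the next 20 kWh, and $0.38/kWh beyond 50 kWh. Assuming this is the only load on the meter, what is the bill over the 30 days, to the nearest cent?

$20.06

Runtime = 120 min × 30 = 3600 min = 60 h
Energy = 0.95 kW × 60 h = 57 kWh
Tier 1 (0–30 kWh): 30 × $0.34 = $10.2
Tier 2 (30–50 kWh): 20 × $0.36 = $7.2
Above 50 kWh: 7 × $0.38 = $2.66
Bill = $20.06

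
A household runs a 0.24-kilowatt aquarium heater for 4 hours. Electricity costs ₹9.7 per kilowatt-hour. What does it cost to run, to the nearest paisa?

₹9.31

Energy = 0.24 kW × 4 h = 0.96 kWh
Cost = 0.96 kWh × ₹9.7/kWh = ₹9.31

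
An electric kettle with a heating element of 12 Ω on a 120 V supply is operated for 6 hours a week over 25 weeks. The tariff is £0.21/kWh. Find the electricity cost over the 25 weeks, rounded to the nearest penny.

£37.80

Power = V²/R = 120²/12 = 1200 W = 1.2 kW
Runtime = 6 h/week × 25 weeks = 150 h
Energy = 1.2 kW × 150 h = 180 kWh
Cost = 180 kWh × £0.21/kWh = £37.80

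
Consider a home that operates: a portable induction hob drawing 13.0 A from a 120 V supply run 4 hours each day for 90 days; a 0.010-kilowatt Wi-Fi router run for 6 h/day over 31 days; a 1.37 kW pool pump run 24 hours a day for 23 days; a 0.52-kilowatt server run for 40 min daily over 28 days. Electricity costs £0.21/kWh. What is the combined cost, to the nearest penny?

£279.18

portable induction hob: Power = 13.0 A × 120 V = 1560 W = 1.56 kW
portable induction hob: Runtime = 4 h/day × 90 days = 360 h
portable induction hob: 1.56 kW × 360 h = 561.6 kWh
Wi-Fi router: Runtime = 6 h/day × 31 days = 186 h
Wi-Fi router: 0.01 kW × 186 h = 1.86 kWh
pool pump: Runtime = 24 h × 23 = 552 h
pool pump: 1.37 kW × 552 h = 756.24 kWh
server: Runtime = 40 min × 28 = 1120 min = 18.666666… h
server: 0.52 kW × 18.666666… h = 9.706666… kWh
Total energy = 1329.406666… kWh
Cost = 1329.406666… × £0.21 = £279.18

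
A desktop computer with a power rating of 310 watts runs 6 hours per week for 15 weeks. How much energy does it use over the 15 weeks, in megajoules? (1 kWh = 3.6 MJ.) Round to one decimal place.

100.4 MJ

Runtime = 6 h/week × 15 weeks = 90 h
Energy = 0.31 kW × 90 h = 27.9 kWh
= 27.9 × 3.6 MJ = 100.4 MJ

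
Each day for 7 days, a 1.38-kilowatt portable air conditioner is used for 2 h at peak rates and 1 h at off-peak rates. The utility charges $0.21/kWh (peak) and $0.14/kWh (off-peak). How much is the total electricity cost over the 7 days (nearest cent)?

$5.41

Peak energy = 1.38 kW × 2 h × 7 = 19.32 kWh
Off-peak energy = 1.38 kW × 1 h × 7 = 9.66 kWh
Cost = 19.32 × $0.21 + 9.66 × $0.14 = $4.0572 + $1.3524 = $5.41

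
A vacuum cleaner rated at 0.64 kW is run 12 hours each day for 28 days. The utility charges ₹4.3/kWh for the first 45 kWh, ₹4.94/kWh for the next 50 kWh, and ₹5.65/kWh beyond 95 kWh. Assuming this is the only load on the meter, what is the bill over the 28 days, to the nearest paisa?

₹1118.73

Runtime = 12 h/day × 28 days = 336 h
Energy = 0.64 kW × 336 h = 215.04 kWh
Tier 1 (0–45 kWh): 45 × ₹4.3 = ₹193.5
Tier 2 (45–95 kWh): 50 × ₹4.94 = ₹247
Above 95 kWh: 120.04 × ₹5.65 = ₹678.226
Bill = ₹1118.73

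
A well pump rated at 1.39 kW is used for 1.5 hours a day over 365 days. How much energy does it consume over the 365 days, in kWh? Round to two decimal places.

Runtime = 1.5 h/day × 365 days = 547.5 h
Energy = 1.39 kW × 547.5 h = 761.025 kWh ≈ 761.03 kWh

761.03 kWh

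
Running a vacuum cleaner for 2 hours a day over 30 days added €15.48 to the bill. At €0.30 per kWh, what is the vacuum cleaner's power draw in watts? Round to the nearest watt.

Energy = €15.48 ÷ €0.30/kWh = 51.6 kWh
Runtime = 2 h/day × 30 days = 60 h
Power = 51.6 kWh ÷ 60 h = 0.86 kW = 860 W

860 W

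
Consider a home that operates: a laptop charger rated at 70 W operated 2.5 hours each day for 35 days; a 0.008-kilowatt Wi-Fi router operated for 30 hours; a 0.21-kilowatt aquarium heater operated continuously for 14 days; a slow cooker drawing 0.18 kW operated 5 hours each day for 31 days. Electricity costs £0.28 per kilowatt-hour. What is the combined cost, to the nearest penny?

£29.35

laptop charger: Runtime = 2.5 h/day × 35 days = 87.5 h
laptop charger: 0.07 kW × 87.5 h = 6.125 kWh
Wi-Fi router: 0.008 kW × 30 h = 0.24 kWh
aquarium heater: Runtime = 24 h × 14 = 336 h
aquarium heater: 0.21 kW × 336 h = 70.56 kWh
slow cooker: Runtime = 5 h/day × 31 days = 155 h
slow cooker: 0.18 kW × 155 h = 27.9 kWh
Total energy = 104.825 kWh
Cost = 104.825 × £0.28 = £29.35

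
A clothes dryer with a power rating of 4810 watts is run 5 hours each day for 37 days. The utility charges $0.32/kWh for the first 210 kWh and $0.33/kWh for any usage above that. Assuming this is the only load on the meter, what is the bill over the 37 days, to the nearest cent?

Runtime = 5 h/day × 37 days = 185 h
Energy = 4.81 kW × 185 h = 889.85 kWh
Tier 1 (0–210 kWh): 210 × $0.32 = $67.2
Above 210 kWh: 679.85 × $0.33 = $224.3505
Bill = $291.55

$291.55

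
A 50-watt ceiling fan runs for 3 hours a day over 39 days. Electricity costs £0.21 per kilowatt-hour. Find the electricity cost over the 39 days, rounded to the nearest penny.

Runtime = 3 h/day × 39 days = 117 h
Energy = 0.05 kW × 117 h = 5.85 kWh
Cost = 5.85 kWh × £0.21/kWh = £1.23

£1.23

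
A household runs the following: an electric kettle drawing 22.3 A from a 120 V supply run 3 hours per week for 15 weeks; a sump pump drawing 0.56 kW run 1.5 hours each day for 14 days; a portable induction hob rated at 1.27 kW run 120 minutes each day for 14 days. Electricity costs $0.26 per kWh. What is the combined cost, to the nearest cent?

$43.61

electric kettle: Power = 22.3 A × 120 V = 2676 W = 2.676 kW
electric kettle: Runtime = 3 h/week × 15 weeks = 45 h
electric kettle: 2.676 kW × 45 h = 120.42 kWh
sump pump: Runtime = 1.5 h/day × 14 days = 21 h
sump pump: 0.56 kW × 21 h = 11.76 kWh
portable induction hob: Runtime = 120 min × 14 = 1680 min = 28 h
portable induction hob: 1.27 kW × 28 h = 35.56 kWh
Total energy = 167.74 kWh
Cost = 167.74 × $0.26 = $43.61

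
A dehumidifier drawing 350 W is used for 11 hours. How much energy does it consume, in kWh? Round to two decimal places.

3.85 kWh

Energy = 0.35 kW × 11 h = 3.85 kWh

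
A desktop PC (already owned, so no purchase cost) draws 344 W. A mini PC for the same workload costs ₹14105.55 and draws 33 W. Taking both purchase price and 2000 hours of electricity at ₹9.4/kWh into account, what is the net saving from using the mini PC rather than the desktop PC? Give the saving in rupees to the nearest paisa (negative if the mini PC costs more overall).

-₹8258.75

desktop PC: ₹0.00 + (344/1000) kW × 2000 h × ₹9.4 = ₹0.00 + ₹6467.2 = ₹6467.2
mini PC: ₹14105.55 + (33/1000) kW × 2000 h × ₹9.4 = ₹14105.55 + ₹620.4 = ₹14725.95
Saving = ₹6467.2 − ₹14725.95 = −₹8258.75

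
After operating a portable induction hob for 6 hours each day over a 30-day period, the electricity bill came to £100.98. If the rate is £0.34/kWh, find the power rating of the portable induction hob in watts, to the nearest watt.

1650 W

Energy = £100.98 ÷ £0.34/kWh = 297 kWh
Runtime = 6 h/day × 30 days = 180 h
Power = 297 kWh ÷ 180 h = 1.65 kW = 1650 W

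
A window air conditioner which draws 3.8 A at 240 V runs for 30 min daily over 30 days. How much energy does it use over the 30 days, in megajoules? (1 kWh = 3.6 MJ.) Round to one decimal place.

Power = 3.8 A × 240 V = 912 W = 0.912 kW
Runtime = 30 min × 30 = 900 min = 15 h
Energy = 0.912 kW × 15 h = 13.68 kWh
= 13.68 × 3.6 MJ = 49.2 MJ

49.2 MJ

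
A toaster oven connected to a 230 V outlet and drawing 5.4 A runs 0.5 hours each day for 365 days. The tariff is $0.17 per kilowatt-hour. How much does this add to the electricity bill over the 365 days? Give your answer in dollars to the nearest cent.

Power = 5.4 A × 230 V = 1242 W = 1.242 kW
Runtime = 0.5 h/day × 365 days = 182.5 h
Energy = 1.242 kW × 182.5 h = 226.665 kWh
Cost = 226.665 kWh × $0.17/kWh = $38.53

$38.53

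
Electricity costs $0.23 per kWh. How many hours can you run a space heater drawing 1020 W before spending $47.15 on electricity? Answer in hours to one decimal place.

Energy available = $47.15 ÷ $0.23/kWh = 205 kWh
Hours = 205 kWh ÷ 1.02 kW = 201.0 h

201.0 h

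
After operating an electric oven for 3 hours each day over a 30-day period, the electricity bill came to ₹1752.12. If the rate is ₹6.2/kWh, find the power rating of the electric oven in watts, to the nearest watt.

3140 W

Energy = ₹1752.12 ÷ ₹6.2/kWh = 282.6 kWh
Runtime = 3 h/day × 30 days = 90 h
Power = 282.6 kWh ÷ 90 h = 3.14 kW = 3140 W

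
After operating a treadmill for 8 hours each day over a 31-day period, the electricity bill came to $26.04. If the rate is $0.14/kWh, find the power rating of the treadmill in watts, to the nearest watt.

750 W

Energy = $26.04 ÷ $0.14/kWh = 186 kWh
Runtime = 8 h/day × 31 days = 248 h
Power = 186 kWh ÷ 248 h = 0.75 kW = 750 W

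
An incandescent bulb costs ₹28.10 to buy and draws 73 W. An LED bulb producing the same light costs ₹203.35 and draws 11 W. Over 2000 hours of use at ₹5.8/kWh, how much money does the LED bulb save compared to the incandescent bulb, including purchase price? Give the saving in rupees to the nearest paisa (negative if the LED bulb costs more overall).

incandescent bulb: ₹28.10 + (73/1000) kW × 2000 h × ₹5.8 = ₹28.10 + ₹846.8 = ₹874.9
LED bulb: ₹203.35 + (11/1000) kW × 2000 h × ₹5.8 = ₹203.35 + ₹127.6 = ₹330.95
Saving = ₹874.9 − ₹330.95 = ₹543.95

₹543.95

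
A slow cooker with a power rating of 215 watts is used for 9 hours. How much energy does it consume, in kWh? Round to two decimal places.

Energy = 0.215 kW × 9 h = 1.935 kWh ≈ 1.94 kWh

1.94 kWh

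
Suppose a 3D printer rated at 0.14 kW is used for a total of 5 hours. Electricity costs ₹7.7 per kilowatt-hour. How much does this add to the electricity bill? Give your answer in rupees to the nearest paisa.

₹5.39

Energy = 0.14 kW × 5 h = 0.7 kWh
Cost = 0.7 kWh × ₹7.7/kWh = ₹5.39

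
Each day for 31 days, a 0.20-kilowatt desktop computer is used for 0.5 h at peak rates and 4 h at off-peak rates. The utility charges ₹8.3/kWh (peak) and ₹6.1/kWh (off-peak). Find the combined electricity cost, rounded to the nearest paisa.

₹177.01

Peak energy = 0.2 kW × 0.5 h × 31 = 3.1 kWh
Off-peak energy = 0.2 kW × 4 h × 31 = 24.8 kWh
Cost = 3.1 × ₹8.3 + 24.8 × ₹6.1 = ₹25.73 + ₹151.28 = ₹177.01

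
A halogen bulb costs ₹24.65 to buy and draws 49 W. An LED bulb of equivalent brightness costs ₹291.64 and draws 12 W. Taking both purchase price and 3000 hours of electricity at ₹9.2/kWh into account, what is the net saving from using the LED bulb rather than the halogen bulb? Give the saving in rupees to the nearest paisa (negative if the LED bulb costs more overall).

halogen bulb: ₹24.65 + (49/1000) kW × 3000 h × ₹9.2 = ₹24.65 + ₹1352.4 = ₹1377.05
LED bulb: ₹291.64 + (12/1000) kW × 3000 h × ₹9.2 = ₹291.64 + ₹331.2 = ₹622.84
Saving = ₹1377.05 − ₹622.84 = ₹754.21

₹754.21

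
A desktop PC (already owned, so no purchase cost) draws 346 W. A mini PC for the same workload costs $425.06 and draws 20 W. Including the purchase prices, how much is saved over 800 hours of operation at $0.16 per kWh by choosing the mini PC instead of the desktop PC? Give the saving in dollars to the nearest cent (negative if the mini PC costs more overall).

desktop PC: $0.00 + (346/1000) kW × 800 h × $0.16 = $0.00 + $44.288 = $44.288
mini PC: $425.06 + (20/1000) kW × 800 h × $0.16 = $425.06 + $2.56 = $427.62
Saving = $44.288 − $427.62 = −$383.332 → -$383.33

-$383.33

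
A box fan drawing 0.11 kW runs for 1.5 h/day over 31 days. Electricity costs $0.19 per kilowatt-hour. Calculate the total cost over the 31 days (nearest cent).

$0.97

Runtime = 1.5 h/day × 31 days = 46.5 h
Energy = 0.11 kW × 46.5 h = 5.115 kWh
Cost = 5.115 kWh × $0.19/kWh = $0.97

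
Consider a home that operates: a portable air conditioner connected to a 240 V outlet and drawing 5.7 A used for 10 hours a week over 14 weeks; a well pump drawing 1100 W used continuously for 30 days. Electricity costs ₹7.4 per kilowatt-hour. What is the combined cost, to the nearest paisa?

₹7278.05

portable air conditioner: Power = 5.7 A × 240 V = 1368 W = 1.368 kW
portable air conditioner: Runtime = 10 h/week × 14 weeks = 140 h
portable air conditioner: 1.368 kW × 140 h = 191.52 kWh
well pump: Runtime = 24 h × 30 = 720 h
well pump: 1.1 kW × 720 h = 792 kWh
Total energy = 983.52 kWh
Cost = 983.52 × ₹7.4 = ₹7278.05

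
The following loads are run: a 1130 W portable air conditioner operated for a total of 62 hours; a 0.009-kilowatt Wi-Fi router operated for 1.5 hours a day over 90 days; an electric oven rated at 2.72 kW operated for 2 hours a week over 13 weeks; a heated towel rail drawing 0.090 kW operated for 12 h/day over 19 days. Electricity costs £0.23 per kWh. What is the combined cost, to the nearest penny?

£37.38

portable air conditioner: 1.13 kW × 62 h = 70.06 kWh
Wi-Fi router: Runtime = 1.5 h/day × 90 days = 135 h
Wi-Fi router: 0.009 kW × 135 h = 1.215 kWh
electric oven: Runtime = 2 h/week × 13 weeks = 26 h
electric oven: 2.72 kW × 26 h = 70.72 kWh
heated towel rail: Runtime = 12 h/day × 19 days = 228 h
heated towel rail: 0.09 kW × 228 h = 20.52 kWh
Total energy = 162.515 kWh
Cost = 162.515 × £0.23 = £37.38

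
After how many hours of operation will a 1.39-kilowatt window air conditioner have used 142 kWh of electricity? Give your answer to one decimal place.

102.2 h

Hours = 142 kWh ÷ 1.39 kW = 102.2 h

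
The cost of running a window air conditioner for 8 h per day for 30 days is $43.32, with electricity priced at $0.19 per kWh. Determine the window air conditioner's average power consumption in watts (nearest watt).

950 W

Energy = $43.32 ÷ $0.19/kWh = 228 kWh
Runtime = 8 h/day × 30 days = 240 h
Power = 228 kWh ÷ 240 h = 0.95 kW = 950 W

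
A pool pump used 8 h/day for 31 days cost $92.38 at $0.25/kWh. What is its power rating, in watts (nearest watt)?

1490 W

Energy = $92.38 ÷ $0.25/kWh = 369.52 kWh
Runtime = 8 h/day × 31 days = 248 h
Power = 369.52 kWh ÷ 248 h = 1.49 kW = 1490 W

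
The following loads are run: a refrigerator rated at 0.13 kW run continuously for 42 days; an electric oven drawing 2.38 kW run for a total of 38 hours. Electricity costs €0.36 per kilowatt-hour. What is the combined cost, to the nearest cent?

refrigerator: Runtime = 24 h × 42 = 1008 h
refrigerator: 0.13 kW × 1008 h = 131.04 kWh
electric oven: 2.38 kW × 38 h = 90.44 kWh
Total energy = 221.48 kWh
Cost = 221.48 × €0.36 = €79.73

€79.73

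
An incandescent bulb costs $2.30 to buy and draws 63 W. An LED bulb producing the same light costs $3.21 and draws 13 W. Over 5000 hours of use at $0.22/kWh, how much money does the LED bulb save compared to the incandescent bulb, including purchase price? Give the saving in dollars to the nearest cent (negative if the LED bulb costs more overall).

$54.09

incandescent bulb: $2.30 + (63/1000) kW × 5000 h × $0.22 = $2.30 + $69.3 = $71.6
LED bulb: $3.21 + (13/1000) kW × 5000 h × $0.22 = $3.21 + $14.3 = $17.51
Saving = $71.6 − $17.51 = $54.09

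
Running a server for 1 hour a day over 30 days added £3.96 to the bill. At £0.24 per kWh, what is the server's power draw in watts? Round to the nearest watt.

550 W

Energy = £3.96 ÷ £0.24/kWh = 16.5 kWh
Runtime = 1 h/day × 30 days = 30 h
Power = 16.5 kWh ÷ 30 h = 0.55 kW = 550 W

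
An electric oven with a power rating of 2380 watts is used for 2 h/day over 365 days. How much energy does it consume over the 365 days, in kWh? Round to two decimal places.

1737.40 kWh

Runtime = 2 h/day × 365 days = 730 h
Energy = 2.38 kW × 730 h = 1737.4 kWh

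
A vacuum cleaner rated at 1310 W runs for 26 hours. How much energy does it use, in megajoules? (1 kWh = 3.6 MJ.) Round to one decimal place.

Energy = 1.31 kW × 26 h = 34.06 kWh
= 34.06 × 3.6 MJ = 122.6 MJ

122.6 MJ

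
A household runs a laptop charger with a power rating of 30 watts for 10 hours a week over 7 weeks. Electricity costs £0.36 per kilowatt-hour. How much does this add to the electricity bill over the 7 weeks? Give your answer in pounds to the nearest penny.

Runtime = 10 h/week × 7 weeks = 70 h
Energy = 0.03 kW × 70 h = 2.1 kWh
Cost = 2.1 kWh × £0.36/kWh = £0.76

£0.76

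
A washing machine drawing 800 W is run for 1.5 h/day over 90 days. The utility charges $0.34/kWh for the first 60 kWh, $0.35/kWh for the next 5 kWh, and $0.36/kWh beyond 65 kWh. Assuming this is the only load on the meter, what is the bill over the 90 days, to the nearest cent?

$37.63

Runtime = 1.5 h/day × 90 days = 135 h
Energy = 0.8 kW × 135 h = 108 kWh
Tier 1 (0–60 kWh): 60 × $0.34 = $20.4
Tier 2 (60–65 kWh): 5 × $0.35 = $1.75
Above 65 kWh: 43 × $0.36 = $15.48
Bill = $37.63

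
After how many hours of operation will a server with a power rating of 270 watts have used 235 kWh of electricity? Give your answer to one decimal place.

Hours = 235 kWh ÷ 0.27 kW = 870.4 h

870.4 h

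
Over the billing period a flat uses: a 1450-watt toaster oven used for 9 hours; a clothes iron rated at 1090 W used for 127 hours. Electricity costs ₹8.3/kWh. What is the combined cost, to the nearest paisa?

₹1257.28

toaster oven: 1.45 kW × 9 h = 13.05 kWh
clothes iron: 1.09 kW × 127 h = 138.43 kWh
Total energy = 151.48 kWh
Cost = 151.48 × ₹8.3 = ₹1257.28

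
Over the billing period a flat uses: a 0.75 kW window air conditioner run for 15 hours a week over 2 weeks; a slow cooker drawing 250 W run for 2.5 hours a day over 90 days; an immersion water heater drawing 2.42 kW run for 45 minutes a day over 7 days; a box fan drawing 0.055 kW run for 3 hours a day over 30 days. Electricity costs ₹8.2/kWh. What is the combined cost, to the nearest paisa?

window air conditioner: Runtime = 15 h/week × 2 weeks = 30 h
window air conditioner: 0.75 kW × 30 h = 22.5 kWh
slow cooker: Runtime = 2.5 h/day × 90 days = 225 h
slow cooker: 0.25 kW × 225 h = 56.25 kWh
immersion water heater: Runtime = 45 min × 7 = 315 min = 5.25 h
immersion water heater: 2.42 kW × 5.25 h = 12.705 kWh
box fan: Runtime = 3 h/day × 30 days = 90 h
box fan: 0.055 kW × 90 h = 4.95 kWh
Total energy = 96.405 kWh
Cost = 96.405 × ₹8.2 = ₹790.52

₹790.52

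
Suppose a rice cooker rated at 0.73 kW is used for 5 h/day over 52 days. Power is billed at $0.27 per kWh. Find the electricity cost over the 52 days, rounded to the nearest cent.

Runtime = 5 h/day × 52 days = 260 h
Energy = 0.73 kW × 260 h = 189.8 kWh
Cost = 189.8 kWh × $0.27/kWh = $51.25

$51.25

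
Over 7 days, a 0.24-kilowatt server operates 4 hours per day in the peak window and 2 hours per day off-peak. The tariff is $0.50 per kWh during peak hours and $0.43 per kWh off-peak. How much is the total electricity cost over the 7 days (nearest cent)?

$4.80

Peak energy = 0.24 kW × 4 h × 7 = 6.72 kWh
Off-peak energy = 0.24 kW × 2 h × 7 = 3.36 kWh
Cost = 6.72 × $0.50 + 3.36 × $0.43 = $3.36 + $1.4448 = $4.80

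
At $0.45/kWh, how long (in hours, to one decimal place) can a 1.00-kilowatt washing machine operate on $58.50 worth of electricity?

130.0 h

Energy available = $58.50 ÷ $0.45/kWh = 130 kWh
Hours = 130 kWh ÷ 1 kW = 130.0 h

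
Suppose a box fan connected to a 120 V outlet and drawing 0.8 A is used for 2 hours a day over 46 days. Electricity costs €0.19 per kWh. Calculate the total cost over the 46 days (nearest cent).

€1.68

Power = 0.8 A × 120 V = 96 W = 0.096 kW
Runtime = 2 h/day × 46 days = 92 h
Energy = 0.096 kW × 92 h = 8.832 kWh
Cost = 8.832 kWh × €0.19/kWh = €1.68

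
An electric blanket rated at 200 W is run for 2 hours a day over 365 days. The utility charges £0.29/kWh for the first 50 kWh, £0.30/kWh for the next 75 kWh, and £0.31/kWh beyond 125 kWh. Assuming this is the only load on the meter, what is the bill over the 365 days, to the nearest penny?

Runtime = 2 h/day × 365 days = 730 h
Energy = 0.2 kW × 730 h = 146 kWh
Tier 1 (0–50 kWh): 50 × £0.29 = £14.5
Tier 2 (50–125 kWh): 75 × £0.30 = £22.5
Above 125 kWh: 21 × £0.31 = £6.51
Bill = £43.51

£43.51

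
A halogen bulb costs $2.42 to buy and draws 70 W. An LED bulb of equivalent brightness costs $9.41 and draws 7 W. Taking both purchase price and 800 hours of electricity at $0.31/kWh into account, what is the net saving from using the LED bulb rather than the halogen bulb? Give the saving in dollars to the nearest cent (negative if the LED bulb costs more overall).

halogen bulb: $2.42 + (70/1000) kW × 800 h × $0.31 = $2.42 + $17.36 = $19.78
LED bulb: $9.41 + (7/1000) kW × 800 h × $0.31 = $9.41 + $1.736 = $11.146
Saving = $19.78 − $11.146 = $8.634 → $8.63

$8.63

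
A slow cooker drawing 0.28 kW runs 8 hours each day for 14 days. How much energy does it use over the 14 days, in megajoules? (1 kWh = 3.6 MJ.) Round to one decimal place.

Runtime = 8 h/day × 14 days = 112 h
Energy = 0.28 kW × 112 h = 31.36 kWh
= 31.36 × 3.6 MJ = 112.9 MJ

112.9 MJ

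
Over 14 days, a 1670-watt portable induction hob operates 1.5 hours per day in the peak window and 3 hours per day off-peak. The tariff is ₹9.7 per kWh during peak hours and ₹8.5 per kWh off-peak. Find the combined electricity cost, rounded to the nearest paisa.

₹936.37

Peak energy = 1.67 kW × 1.5 h × 14 = 35.07 kWh
Off-peak energy = 1.67 kW × 3 h × 14 = 70.14 kWh
Cost = 35.07 × ₹9.7 + 70.14 × ₹8.5 = ₹340.179 + ₹596.19 = ₹936.37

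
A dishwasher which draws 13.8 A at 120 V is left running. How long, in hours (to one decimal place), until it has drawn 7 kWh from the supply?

4.2 h

Power = 13.8 A × 120 V = 1656 W = 1.656 kW
Hours = 7 kWh ÷ 1.656 kW = 4.2 h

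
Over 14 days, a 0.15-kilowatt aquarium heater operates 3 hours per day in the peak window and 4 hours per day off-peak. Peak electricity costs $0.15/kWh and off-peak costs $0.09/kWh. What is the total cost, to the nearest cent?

$1.70

Peak energy = 0.15 kW × 3 h × 14 = 6.3 kWh
Off-peak energy = 0.15 kW × 4 h × 14 = 8.4 kWh
Cost = 6.3 × $0.15 + 8.4 × $0.09 = $0.945 + $0.756 = $1.70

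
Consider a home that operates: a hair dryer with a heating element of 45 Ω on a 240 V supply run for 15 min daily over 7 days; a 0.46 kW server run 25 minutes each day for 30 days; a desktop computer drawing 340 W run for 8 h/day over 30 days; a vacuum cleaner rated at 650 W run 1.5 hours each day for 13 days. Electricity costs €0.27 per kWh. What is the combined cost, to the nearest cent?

hair dryer: Power = V²/R = 240²/45 = 1280 W = 1.28 kW
hair dryer: Runtime = 15 min × 7 = 105 min = 1.75 h
hair dryer: 1.28 kW × 1.75 h = 2.24 kWh
server: Runtime = 25 min × 30 = 750 min = 12.5 h
server: 0.46 kW × 12.5 h = 5.75 kWh
desktop computer: Runtime = 8 h/day × 30 days = 240 h
desktop computer: 0.34 kW × 240 h = 81.6 kWh
vacuum cleaner: Runtime = 1.5 h/day × 13 days = 19.5 h
vacuum cleaner: 0.65 kW × 19.5 h = 12.675 kWh
Total energy = 102.265 kWh
Cost = 102.265 × €0.27 = €27.61

€27.61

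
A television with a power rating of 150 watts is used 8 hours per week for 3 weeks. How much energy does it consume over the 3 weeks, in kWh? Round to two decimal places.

Runtime = 8 h/week × 3 weeks = 24 h
Energy = 0.15 kW × 24 h = 3.6 kWh

3.60 kWh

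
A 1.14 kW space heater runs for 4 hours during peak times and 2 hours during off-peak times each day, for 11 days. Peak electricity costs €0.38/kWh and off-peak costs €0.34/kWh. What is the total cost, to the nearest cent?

€27.59

Peak energy = 1.14 kW × 4 h × 11 = 50.16 kWh
Off-peak energy = 1.14 kW × 2 h × 11 = 25.08 kWh
Cost = 50.16 × €0.38 + 25.08 × €0.34 = €19.0608 + €8.5272 = €27.59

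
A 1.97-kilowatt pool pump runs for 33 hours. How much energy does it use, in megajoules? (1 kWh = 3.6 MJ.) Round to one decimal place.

Energy = 1.97 kW × 33 h = 65.01 kWh
= 65.01 × 3.6 MJ = 234.0 MJ

234.0 MJ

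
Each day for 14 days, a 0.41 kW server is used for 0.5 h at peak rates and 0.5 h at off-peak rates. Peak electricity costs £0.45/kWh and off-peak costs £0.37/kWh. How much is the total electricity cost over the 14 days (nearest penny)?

£2.35

Peak energy = 0.41 kW × 0.5 h × 14 = 2.87 kWh
Off-peak energy = 0.41 kW × 0.5 h × 14 = 2.87 kWh
Cost = 2.87 × £0.45 + 2.87 × £0.37 = £1.2915 + £1.0619 = £2.35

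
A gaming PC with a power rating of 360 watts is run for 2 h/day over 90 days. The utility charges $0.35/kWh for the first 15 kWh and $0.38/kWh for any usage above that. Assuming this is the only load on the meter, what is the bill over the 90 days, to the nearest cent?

Runtime = 2 h/day × 90 days = 180 h
Energy = 0.36 kW × 180 h = 64.8 kWh
Tier 1 (0–15 kWh): 15 × $0.35 = $5.25
Above 15 kWh: 49.8 × $0.38 = $18.924
Bill = $24.17

$24.17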